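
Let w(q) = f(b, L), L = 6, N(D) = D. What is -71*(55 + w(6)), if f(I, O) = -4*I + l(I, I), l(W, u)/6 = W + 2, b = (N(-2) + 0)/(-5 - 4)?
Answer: -43097/9 ≈ -4788.6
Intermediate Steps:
b = 2/9 (b = (-2 + 0)/(-5 - 4) = -2/(-9) = -2*(-⅑) = 2/9 ≈ 0.22222)
l(W, u) = 12 + 6*W (l(W, u) = 6*(W + 2) = 6*(2 + W) = 12 + 6*W)
f(I, O) = 12 + 2*I (f(I, O) = -4*I + (12 + 6*I) = 12 + 2*I)
w(q) = 112/9 (w(q) = 12 + 2*(2/9) = 12 + 4/9 = 112/9)
-71*(55 + w(6)) = -71*(55 + 112/9) = -71*607/9 = -43097/9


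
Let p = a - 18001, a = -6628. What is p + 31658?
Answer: 7029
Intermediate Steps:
p = -24629 (p = -6628 - 18001 = -24629)
p + 31658 = -24629 + 31658 = 7029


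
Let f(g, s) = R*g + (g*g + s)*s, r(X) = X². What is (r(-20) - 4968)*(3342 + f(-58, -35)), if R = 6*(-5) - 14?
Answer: 505316728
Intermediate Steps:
R = -44 (R = -30 - 14 = -44)
f(g, s) = -44*g + s*(s + g²) (f(g, s) = -44*g + (g*g + s)*s = -44*g + (g² + s)*s = -44*g + (s + g²)*s = -44*g + s*(s + g²))
(r(-20) - 4968)*(3342 + f(-58, -35)) = ((-20)² - 4968)*(3342 + ((-35)² - 44*(-58) - 35*(-58)²)) = (400 - 4968)*(3342 + (1225 + 2552 - 35*3364)) = -4568*(3342 + (1225 + 2552 - 117740)) = -4568*(3342 - 113963) = -4568*(-110621) = 505316728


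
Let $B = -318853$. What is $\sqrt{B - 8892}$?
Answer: $i \sqrt{327745} \approx 572.49 i$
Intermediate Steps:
$\sqrt{B - 8892} = \sqrt{-318853 - 8892} = \sqrt{-327745} = i \sqrt{327745}$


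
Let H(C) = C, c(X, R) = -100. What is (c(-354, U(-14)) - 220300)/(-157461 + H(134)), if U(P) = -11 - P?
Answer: 220400/157327 ≈ 1.4009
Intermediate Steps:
(c(-354, U(-14)) - 220300)/(-157461 + H(134)) = (-100 - 220300)/(-157461 + 134) = -220400/(-157327) = -220400*(-1/157327) = 220400/157327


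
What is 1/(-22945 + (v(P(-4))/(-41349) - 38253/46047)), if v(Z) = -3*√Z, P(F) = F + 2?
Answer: -513477566700445574458/11782169333350089136756353 - 3247161793183*I*√2/23564338666700178273512706 ≈ -4.3581e-5 - 1.9488e-13*I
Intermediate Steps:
P(F) = 2 + F
1/(-22945 + (v(P(-4))/(-41349) - 38253/46047)) = 1/(-22945 + (-3*√(2 - 4)/(-41349) - 38253/46047)) = 1/(-22945 + (-3*I*√2*(-1/41349) - 38253*1/46047)) = 1/(-22945 + (-3*I*√2*(-1/41349) - 12751/15349)) = 1/(-22945 + (I*√2/13783 - 12751/15349)) = 1/(-22945 + (-12751/15349 + I*√2/13783)) = 1/(-352195556/15349 + I*√2/13783)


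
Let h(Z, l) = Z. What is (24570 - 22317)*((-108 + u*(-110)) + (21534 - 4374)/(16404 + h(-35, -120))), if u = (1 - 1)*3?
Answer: -3944309076/16369 ≈ -2.4096e+5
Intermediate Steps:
u = 0 (u = 0*3 = 0)
(24570 - 22317)*((-108 + u*(-110)) + (21534 - 4374)/(16404 + h(-35, -120))) = (24570 - 22317)*((-108 + 0*(-110)) + (21534 - 4374)/(16404 - 35)) = 2253*((-108 + 0) + 17160/16369) = 2253*(-108 + 17160*(1/16369)) = 2253*(-108 + 17160/16369) = 2253*(-1750692/16369) = -3944309076/16369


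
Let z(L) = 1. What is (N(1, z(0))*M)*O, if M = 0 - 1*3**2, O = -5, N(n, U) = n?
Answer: 45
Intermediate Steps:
M = -9 (M = 0 - 1*9 = 0 - 9 = -9)
(N(1, z(0))*M)*O = (1*(-9))*(-5) = -9*(-5) = 45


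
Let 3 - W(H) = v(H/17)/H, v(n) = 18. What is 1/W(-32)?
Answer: 16/57 ≈ 0.28070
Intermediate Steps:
W(H) = 3 - 18/H
1/W(-32) = 1/(3 - 18/(-32)) = 1/(3 - 18*(-1/32)) = 1/(3 + 9/16) = 1/(57/16) = 16/57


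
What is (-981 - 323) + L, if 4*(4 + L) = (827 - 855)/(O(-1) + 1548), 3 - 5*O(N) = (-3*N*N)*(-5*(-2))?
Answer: -10167119/7773 ≈ -1308.0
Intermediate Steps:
O(N) = ⅗ + 6*N² (O(N) = ⅗ - (-3*N*N)*(-5*(-2))/5 = ⅗ - (-3*N²)*10/5 = ⅗ - (-6)*N² = ⅗ + 6*N²)
L = -31127/7773 (L = -4 + ((827 - 855)/((⅗ + 6*(-1)²) + 1548))/4 = -4 + (-28/((⅗ + 6*1) + 1548))/4 = -4 + (-28/((⅗ + 6) + 1548))/4 = -4 + (-28/(33/5 + 1548))/4 = -4 + (-28/7773/5)/4 = -4 + (-28*5/7773)/4 = -4 + (¼)*(-140/7773) = -4 - 35/7773 = -31127/7773 ≈ -4.0045)
(-981 - 323) + L = (-981 - 323) - 31127/7773 = -1304 - 31127/7773 = -10167119/7773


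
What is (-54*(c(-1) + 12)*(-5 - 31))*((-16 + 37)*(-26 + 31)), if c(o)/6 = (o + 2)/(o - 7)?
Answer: 2296350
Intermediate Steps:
c(o) = 6*(2 + o)/(-7 + o) (c(o) = 6*((o + 2)/(o - 7)) = 6*((2 + o)/(-7 + o)) = 6*(2 + o)/(-7 + o))
(-54*(c(-1) + 12)*(-5 - 31))*((-16 + 37)*(-26 + 31)) = (-54*(6*(2 - 1)/(-7 - 1) + 12)*(-5 - 31))*((-16 + 37)*(-26 + 31)) = (-54*(6*1/(-8) + 12)*(-36))*(21*5) = -54*(6*(-⅛)*1 + 12)*(-36)*105 = -54*(-¾ + 12)*(-36)*105 = -1215*(-36)/2*105 = -54*(-405)*105 = 21870*105 = 2296350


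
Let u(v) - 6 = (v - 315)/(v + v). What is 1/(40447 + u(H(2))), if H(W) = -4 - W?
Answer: 4/161919 ≈ 2.4704e-5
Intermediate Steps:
u(v) = 6 + (-315 + v)/(2*v) (u(v) = 6 + (v - 315)/(v + v) = 6 + (-315 + v)/((2*v)) = 6 + (-315 + v)*(1/(2*v)) = 6 + (-315 + v)/(2*v))
1/(40447 + u(H(2))) = 1/(40447 + (-315 + 13*(-4 - 1*2))/(2*(-4 - 1*2))) = 1/(40447 + (-315 + 13*(-4 - 2))/(2*(-4 - 2))) = 1/(40447 + (½)*(-315 + 13*(-6))/(-6)) = 1/(40447 + (½)*(-⅙)*(-315 - 78)) = 1/(40447 + (½)*(-⅙)*(-393)) = 1/(40447 + 131/4) = 1/(161919/4) = 4/161919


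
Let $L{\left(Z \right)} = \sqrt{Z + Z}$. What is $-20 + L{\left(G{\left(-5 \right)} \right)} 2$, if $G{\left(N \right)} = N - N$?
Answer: $-20$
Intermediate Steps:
$G{\left(N \right)} = 0$
$L{\left(Z \right)} = \sqrt{2} \sqrt{Z}$ ($L{\left(Z \right)} = \sqrt{2 Z} = \sqrt{2} \sqrt{Z}$)
$-20 + L{\left(G{\left(-5 \right)} \right)} 2 = -20 + \sqrt{2} \sqrt{0} \cdot 2 = -20 + \sqrt{2} \cdot 0 \cdot 2 = -20 + 0 \cdot 2 = -20 + 0 = -20$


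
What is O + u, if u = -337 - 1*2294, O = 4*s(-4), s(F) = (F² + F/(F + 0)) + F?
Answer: -2579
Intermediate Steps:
s(F) = 1 + F + F² (s(F) = (F² + F/F) + F = (F² + 1) + F = (1 + F²) + F = 1 + F + F²)
O = 52 (O = 4*(1 - 4 + (-4)²) = 4*(1 - 4 + 16) = 4*13 = 52)
u = -2631 (u = -337 - 2294 = -2631)
O + u = 52 - 2631 = -2579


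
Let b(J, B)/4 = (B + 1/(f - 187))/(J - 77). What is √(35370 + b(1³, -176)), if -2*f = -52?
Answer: √331060785853/3059 ≈ 188.09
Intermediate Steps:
f = 26 (f = -½*(-52) = 26)
b(J, B) = 4*(-1/161 + B)/(-77 + J) (b(J, B) = 4*((B + 1/(26 - 187))/(J - 77)) = 4*((B + 1/(-161))/(-77 + J)) = 4*((B - 1/161)/(-77 + J)) = 4*((-1/161 + B)/(-77 + J)) = 4*(-1/161 + B)/(-77 + J))
√(35370 + b(1³, -176)) = √(35370 + 4*(1 - 161*(-176))/(161*(77 - 1*1³))) = √(35370 + 4*(1 + 28336)/(161*(77 - 1*1))) = √(35370 + (4/161)*28337/(77 - 1)) = √(35370 + (4/161)*28337/76) = √(35370 + (4/161)*(1/76)*28337) = √(35370 + 28337/3059) = √(108225167/3059) = √331060785853/3059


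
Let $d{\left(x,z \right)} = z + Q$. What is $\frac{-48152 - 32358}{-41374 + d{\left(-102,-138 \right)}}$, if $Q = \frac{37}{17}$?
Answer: $\frac{1368670}{705667} \approx 1.9395$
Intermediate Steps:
$Q = \frac{37}{17}$ ($Q = 37 \cdot \frac{1}{17} = \frac{37}{17} \approx 2.1765$)
$d{\left(x,z \right)} = \frac{37}{17} + z$ ($d{\left(x,z \right)} = z + \frac{37}{17} = \frac{37}{17} + z$)
$\frac{-48152 - 32358}{-41374 + d{\left(-102,-138 \right)}} = \frac{-48152 - 32358}{-41374 + \left(\frac{37}{17} - 138\right)} = - \frac{80510}{-41374 - \frac{2309}{17}} = - \frac{80510}{- \frac{705667}{17}} = \left(-80510\right) \left(- \frac{17}{705667}\right) = \frac{1368670}{705667}$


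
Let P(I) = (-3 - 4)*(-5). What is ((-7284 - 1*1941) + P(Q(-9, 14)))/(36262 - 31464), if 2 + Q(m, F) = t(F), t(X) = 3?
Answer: -4595/2399 ≈ -1.9154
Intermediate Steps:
Q(m, F) = 1 (Q(m, F) = -2 + 3 = 1)
P(I) = 35 (P(I) = -7*(-5) = 35)
((-7284 - 1*1941) + P(Q(-9, 14)))/(36262 - 31464) = ((-7284 - 1*1941) + 35)/(36262 - 31464) = ((-7284 - 1941) + 35)/4798 = (-9225 + 35)*(1/4798) = -9190*1/4798 = -4595/2399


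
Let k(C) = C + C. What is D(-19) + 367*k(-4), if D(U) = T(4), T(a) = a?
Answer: -2932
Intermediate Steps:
D(U) = 4
k(C) = 2*C
D(-19) + 367*k(-4) = 4 + 367*(2*(-4)) = 4 + 367*(-8) = 4 - 2936 = -2932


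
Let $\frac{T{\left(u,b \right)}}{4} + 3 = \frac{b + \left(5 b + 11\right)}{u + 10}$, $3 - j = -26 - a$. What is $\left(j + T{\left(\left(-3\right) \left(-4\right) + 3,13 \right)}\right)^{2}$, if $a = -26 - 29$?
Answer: $\frac{352836}{625} \approx 564.54$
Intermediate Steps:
$a = -55$ ($a = -26 - 29 = -55$)
$j = -26$ ($j = 3 - \left(-26 - -55\right) = 3 - \left(-26 + 55\right) = 3 - 29 = -26$)
$T{\left(u,b \right)} = -12 + \frac{4 \left(11 + 6 b\right)}{10 + u}$ ($T{\left(u,b \right)} = -12 + 4 \frac{b + \left(5 b + 11\right)}{u + 10} = -12 + 4 \frac{b + \left(11 + 5 b\right)}{10 + u} = -12 + 4 \frac{11 + 6 b}{10 + u} = -12 + \frac{4 \left(11 + 6 b\right)}{10 + u}$)
$\left(j + T{\left(\left(-3\right) \left(-4\right) + 3,13 \right)}\right)^{2} = \left(-26 + \frac{4 \left(-19 - 3 \left(\left(-3\right) \left(-4\right) + 3\right) + 6 \cdot 13\right)}{10 + \left(\left(-3\right) \left(-4\right) + 3\right)}\right)^{2} = \left(-26 + \frac{4 \left(-19 - 3 \left(12 + 3\right) + 78\right)}{10 + \left(12 + 3\right)}\right)^{2} = \left(-26 + \frac{4 \left(-19 - 45 + 78\right)}{10 + 15}\right)^{2} = \left(-26 + \frac{4 \left(-19 - 45 + 78\right)}{25}\right)^{2} = \left(-26 + 4 \cdot \frac{1}{25} \cdot 14\right)^{2} = \left(-26 + \frac{56}{25}\right)^{2} = \left(- \frac{594}{25}\right)^{2} = \frac{352836}{625}$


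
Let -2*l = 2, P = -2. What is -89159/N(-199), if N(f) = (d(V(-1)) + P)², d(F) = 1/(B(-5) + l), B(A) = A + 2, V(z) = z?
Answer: -1426544/81 ≈ -17612.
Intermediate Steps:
B(A) = 2 + A
l = -1 (l = -½*2 = -1)
d(F) = -¼ (d(F) = 1/((2 - 5) - 1) = 1/(-3 - 1) = 1/(-4) = -¼)
N(f) = 81/16 (N(f) = (-¼ - 2)² = (-9/4)² = 81/16)
-89159/N(-199) = -89159/81/16 = -89159*16/81 = -1426544/81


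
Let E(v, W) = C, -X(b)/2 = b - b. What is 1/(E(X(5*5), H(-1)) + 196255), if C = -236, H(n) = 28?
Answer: 1/196019 ≈ 5.1015e-6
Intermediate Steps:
X(b) = 0 (X(b) = -2*(b - b) = -2*0 = 0)
E(v, W) = -236
1/(E(X(5*5), H(-1)) + 196255) = 1/(-236 + 196255) = 1/196019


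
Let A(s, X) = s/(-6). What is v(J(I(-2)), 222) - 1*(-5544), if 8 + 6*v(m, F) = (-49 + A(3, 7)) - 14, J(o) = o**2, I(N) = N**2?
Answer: 66385/12 ≈ 5532.1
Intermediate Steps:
A(s, X) = -s/6 (A(s, X) = s*(-1/6) = -s/6)
v(m, F) = -143/12 (v(m, F) = -4/3 + ((-49 - 1/6*3) - 14)/6 = -4/3 + ((-49 - 1/2) - 14)/6 = -4/3 + (-99/2 - 14)/6 = -4/3 + (1/6)*(-127/2) = -4/3 - 127/12 = -143/12)
v(J(I(-2)), 222) - 1*(-5544) = -143/12 - 1*(-5544) = -143/12 + 5544 = 66385/12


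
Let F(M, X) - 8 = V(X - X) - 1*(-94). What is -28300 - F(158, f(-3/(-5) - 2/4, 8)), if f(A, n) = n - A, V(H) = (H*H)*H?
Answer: -28402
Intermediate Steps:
V(H) = H³ (V(H) = H²*H = H³)
F(M, X) = 102 (F(M, X) = 8 + ((X - X)³ - 1*(-94)) = 8 + (0³ + 94) = 8 + (0 + 94) = 8 + 94 = 102)
-28300 - F(158, f(-3/(-5) - 2/4, 8)) = -28300 - 1*102 = -28300 - 102 = -28402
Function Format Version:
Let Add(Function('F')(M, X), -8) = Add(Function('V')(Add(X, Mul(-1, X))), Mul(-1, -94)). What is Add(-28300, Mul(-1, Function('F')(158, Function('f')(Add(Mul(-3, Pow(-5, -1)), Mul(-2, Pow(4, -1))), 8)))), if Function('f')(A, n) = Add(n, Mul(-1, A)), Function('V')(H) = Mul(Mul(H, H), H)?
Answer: -28402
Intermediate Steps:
Function('V')(H) = Pow(H, 3) (Function('V')(H) = Mul(Pow(H, 2), H) = Pow(H, 3))
Function('F')(M, X) = 102 (Function('F')(M, X) = Add(8, Add(Pow(Add(X, Mul(-1, X)), 3), Mul(-1, -94))) = Add(8, Add(Pow(0, 3), 94)) = Add(8, Add(0, 94)) = Add(8, 94) = 102)
Add(-28300, Mul(-1, Function('F')(158, Function('f')(Add(Mul(-3, Pow(-5, -1)), Mul(-2, Pow(4, -1))), 8)))) = Add(-28300, Mul(-1, 102)) = Add(-28300, -102) = -28402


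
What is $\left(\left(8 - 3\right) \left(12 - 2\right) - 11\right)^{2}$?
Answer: $1521$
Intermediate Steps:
$\left(\left(8 - 3\right) \left(12 - 2\right) - 11\right)^{2} = \left(5 \cdot 10 - 11\right)^{2} = \left(50 - 11\right)^{2} = 39^{2} = 1521$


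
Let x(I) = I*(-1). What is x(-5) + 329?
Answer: 334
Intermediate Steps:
x(I) = -I
x(-5) + 329 = -1*(-5) + 329 = 5 + 329 = 334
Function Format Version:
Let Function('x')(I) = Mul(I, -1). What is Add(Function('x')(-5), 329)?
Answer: 334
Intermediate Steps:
Function('x')(I) = Mul(-1, I)
Add(Function('x')(-5), 329) = Add(Mul(-1, -5), 329) = Add(5, 329) = 334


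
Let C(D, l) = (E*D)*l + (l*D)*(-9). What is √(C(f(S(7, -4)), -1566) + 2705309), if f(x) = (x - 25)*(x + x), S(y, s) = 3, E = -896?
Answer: I*√184369051 ≈ 13578.0*I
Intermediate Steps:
f(x) = 2*x*(-25 + x) (f(x) = (-25 + x)*(2*x) = 2*x*(-25 + x))
C(D, l) = -905*D*l (C(D, l) = (-896*D)*l + (l*D)*(-9) = -896*D*l + (D*l)*(-9) = -896*D*l - 9*D*l = -905*D*l)
√(C(f(S(7, -4)), -1566) + 2705309) = √(-905*2*3*(-25 + 3)*(-1566) + 2705309) = √(-905*2*3*(-22)*(-1566) + 2705309) = √(-905*(-132)*(-1566) + 2705309) = √(-187074360 + 2705309) = √(-184369051) = I*√184369051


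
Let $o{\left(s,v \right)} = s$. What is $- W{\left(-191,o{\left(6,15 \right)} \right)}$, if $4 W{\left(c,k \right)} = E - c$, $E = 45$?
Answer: $-59$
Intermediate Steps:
$W{\left(c,k \right)} = \frac{45}{4} - \frac{c}{4}$ ($W{\left(c,k \right)} = \frac{45 - c}{4} = \frac{45}{4} - \frac{c}{4}$)
$- W{\left(-191,o{\left(6,15 \right)} \right)} = - (\frac{45}{4} - - \frac{191}{4}) = - (\frac{45}{4} + \frac{191}{4}) = \left(-1\right) 59 = -59$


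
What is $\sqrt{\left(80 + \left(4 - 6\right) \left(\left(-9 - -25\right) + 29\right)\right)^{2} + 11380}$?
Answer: $2 \sqrt{2870} \approx 107.14$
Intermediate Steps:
$\sqrt{\left(80 + \left(4 - 6\right) \left(\left(-9 - -25\right) + 29\right)\right)^{2} + 11380} = \sqrt{\left(80 - 2 \left(\left(-9 + 25\right) + 29\right)\right)^{2} + 11380} = \sqrt{\left(80 - 2 \left(16 + 29\right)\right)^{2} + 11380} = \sqrt{\left(80 - 90\right)^{2} + 11380} = \sqrt{\left(-10\right)^{2} + 11380} = \sqrt{100 + 11380} = \sqrt{11480} = 2 \sqrt{2870}$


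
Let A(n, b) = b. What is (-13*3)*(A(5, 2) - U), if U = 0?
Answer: -78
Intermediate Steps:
(-13*3)*(A(5, 2) - U) = (-13*3)*(2 - 1*0) = -39*(2 + 0) = -39*2 = -78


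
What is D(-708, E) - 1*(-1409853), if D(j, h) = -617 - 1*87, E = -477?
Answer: 1409149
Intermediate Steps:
D(j, h) = -704 (D(j, h) = -617 - 87 = -704)
D(-708, E) - 1*(-1409853) = -704 - 1*(-1409853) = -704 + 1409853 = 1409149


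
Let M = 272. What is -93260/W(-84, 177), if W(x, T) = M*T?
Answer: -23315/12036 ≈ -1.9371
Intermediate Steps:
W(x, T) = 272*T
-93260/W(-84, 177) = -93260/(272*177) = -93260/48144 = -93260*1/48144 = -23315/12036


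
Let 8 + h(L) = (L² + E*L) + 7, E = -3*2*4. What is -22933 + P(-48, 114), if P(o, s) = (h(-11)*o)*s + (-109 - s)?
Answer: -2124404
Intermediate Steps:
E = -24 (E = -6*4 = -24)
h(L) = -1 + L² - 24*L (h(L) = -8 + ((L² - 24*L) + 7) = -8 + (7 + L² - 24*L) = -1 + L² - 24*L)
P(o, s) = -109 - s + 384*o*s (P(o, s) = ((-1 + (-11)² - 24*(-11))*o)*s + (-109 - s) = ((-1 + 121 + 264)*o)*s + (-109 - s) = (384*o)*s + (-109 - s) = 384*o*s + (-109 - s) = -109 - s + 384*o*s)
-22933 + P(-48, 114) = -22933 + (-109 - 1*114 + 384*(-48)*114) = -22933 + (-109 - 114 - 2101248) = -22933 - 2101471 = -2124404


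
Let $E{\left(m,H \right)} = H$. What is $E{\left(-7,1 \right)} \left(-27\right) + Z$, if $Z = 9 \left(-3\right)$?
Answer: $-54$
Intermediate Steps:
$Z = -27$
$E{\left(-7,1 \right)} \left(-27\right) + Z = 1 \left(-27\right) - 27 = -27 - 27 = -54$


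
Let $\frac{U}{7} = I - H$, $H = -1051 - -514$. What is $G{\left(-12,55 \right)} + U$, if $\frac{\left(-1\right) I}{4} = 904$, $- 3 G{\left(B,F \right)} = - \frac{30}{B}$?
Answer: $- \frac{129323}{6} \approx -21554.0$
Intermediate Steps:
$G{\left(B,F \right)} = \frac{10}{B}$ ($G{\left(B,F \right)} = - \frac{\left(-30\right) \frac{1}{B}}{3} = \frac{10}{B}$)
$I = -3616$ ($I = \left(-4\right) 904 = -3616$)
$H = -537$ ($H = -1051 + 514 = -537$)
$U = -21553$ ($U = 7 \left(-3616 - -537\right) = 7 \left(-3616 + 537\right) = 7 \left(-3079\right) = -21553$)
$G{\left(-12,55 \right)} + U = \frac{10}{-12} - 21553 = 10 \left(- \frac{1}{12}\right) - 21553 = - \frac{5}{6} - 21553 = - \frac{129323}{6}$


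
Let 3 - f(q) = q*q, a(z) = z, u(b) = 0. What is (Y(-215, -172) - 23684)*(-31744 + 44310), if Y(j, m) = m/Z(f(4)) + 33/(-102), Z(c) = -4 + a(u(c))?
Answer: -5050306815/17 ≈ -2.9708e+8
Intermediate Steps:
f(q) = 3 - q**2 (f(q) = 3 - q*q = 3 - q**2)
Z(c) = -4 (Z(c) = -4 + 0 = -4)
Y(j, m) = -11/34 - m/4 (Y(j, m) = m/(-4) + 33/(-102) = m*(-1/4) + 33*(-1/102) = -m/4 - 11/34 = -11/34 - m/4)
(Y(-215, -172) - 23684)*(-31744 + 44310) = ((-11/34 - 1/4*(-172)) - 23684)*(-31744 + 44310) = ((-11/34 + 43) - 23684)*12566 = (1451/34 - 23684)*12566 = -803805/34*12566 = -5050306815/17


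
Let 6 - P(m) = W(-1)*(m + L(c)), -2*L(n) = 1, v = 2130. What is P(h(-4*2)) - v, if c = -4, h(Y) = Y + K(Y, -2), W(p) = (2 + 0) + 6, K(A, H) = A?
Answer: -1992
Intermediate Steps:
W(p) = 8 (W(p) = 2 + 6 = 8)
h(Y) = 2*Y (h(Y) = Y + Y = 2*Y)
L(n) = -1/2 (L(n) = -1/2*1 = -1/2)
P(m) = 10 - 8*m (P(m) = 6 - 8*(m - 1/2) = 6 - 8*(-1/2 + m) = 6 - (-4 + 8*m) = 6 + (4 - 8*m) = 10 - 8*m)
P(h(-4*2)) - v = (10 - 16*(-4*2)) - 1*2130 = (10 - 16*(-8)) - 2130 = (10 - 8*(-16)) - 2130 = (10 + 128) - 2130 = 138 - 2130 = -1992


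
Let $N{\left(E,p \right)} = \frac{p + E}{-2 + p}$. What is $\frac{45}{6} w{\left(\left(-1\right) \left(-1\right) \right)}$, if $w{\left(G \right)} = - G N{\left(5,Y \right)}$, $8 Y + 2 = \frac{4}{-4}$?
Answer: $\frac{555}{38} \approx 14.605$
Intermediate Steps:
$Y = - \frac{3}{8}$ ($Y = - \frac{1}{4} + \frac{4 \frac{1}{-4}}{8} = - \frac{1}{4} + \frac{4 \left(- \frac{1}{4}\right)}{8} = - \frac{1}{4} + \frac{1}{8} \left(-1\right) = - \frac{1}{4} - \frac{1}{8} = - \frac{3}{8} \approx -0.375$)
$N{\left(E,p \right)} = \frac{E + p}{-2 + p}$
$w{\left(G \right)} = \frac{37 G}{19}$ ($w{\left(G \right)} = - G \frac{5 - \frac{3}{8}}{-2 - \frac{3}{8}} = - G \frac{1}{- \frac{19}{8}} \cdot \frac{37}{8} = - G \left(\left(- \frac{8}{19}\right) \frac{37}{8}\right) = - G \left(- \frac{37}{19}\right) = \frac{37 G}{19}$)
$\frac{45}{6} w{\left(\left(-1\right) \left(-1\right) \right)} = \frac{45}{6} \frac{37 \left(\left(-1\right) \left(-1\right)\right)}{19} = 45 \cdot \frac{1}{6} \cdot \frac{37}{19} \cdot 1 = \frac{15}{2} \cdot \frac{37}{19} = \frac{555}{38}$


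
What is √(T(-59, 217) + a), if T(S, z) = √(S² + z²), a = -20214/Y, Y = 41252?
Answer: √(-208466982 + 425431876*√50570)/20626 ≈ 14.980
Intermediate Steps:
a = -10107/20626 (a = -20214/41252 = -20214*1/41252 = -10107/20626 ≈ -0.49001)
√(T(-59, 217) + a) = √(√((-59)² + 217²) - 10107/20626) = √(√(3481 + 47089) - 10107/20626) = √(√50570 - 10107/20626) = √(-10107/20626 + √50570)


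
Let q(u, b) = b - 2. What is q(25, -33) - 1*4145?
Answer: -4180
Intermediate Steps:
q(u, b) = -2 + b
q(25, -33) - 1*4145 = (-2 - 33) - 1*4145 = -35 - 4145 = -4180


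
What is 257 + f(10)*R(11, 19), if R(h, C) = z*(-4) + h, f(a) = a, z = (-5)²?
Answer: -633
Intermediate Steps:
z = 25
R(h, C) = -100 + h (R(h, C) = 25*(-4) + h = -100 + h)
257 + f(10)*R(11, 19) = 257 + 10*(-100 + 11) = 257 + 10*(-89) = 257 - 890 = -633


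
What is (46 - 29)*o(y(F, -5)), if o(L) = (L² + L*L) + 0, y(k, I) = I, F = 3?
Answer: 850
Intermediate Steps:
o(L) = 2*L² (o(L) = (L² + L²) + 0 = 2*L² + 0 = 2*L²)
(46 - 29)*o(y(F, -5)) = (46 - 29)*(2*(-5)²) = 17*(2*25) = 17*50 = 850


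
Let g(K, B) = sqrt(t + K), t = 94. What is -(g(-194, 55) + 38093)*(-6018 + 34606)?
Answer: -1089002684 - 285880*I ≈ -1.089e+9 - 2.8588e+5*I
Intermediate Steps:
g(K, B) = sqrt(94 + K)
-(g(-194, 55) + 38093)*(-6018 + 34606) = -(sqrt(94 - 194) + 38093)*(-6018 + 34606) = -(sqrt(-100) + 38093)*28588 = -(10*I + 38093)*28588 = -(38093 + 10*I)*28588 = -(1089002684 + 285880*I) = -1089002684 - 285880*I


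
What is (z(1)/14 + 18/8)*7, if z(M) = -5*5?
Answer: 13/4 ≈ 3.2500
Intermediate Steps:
z(M) = -25
(z(1)/14 + 18/8)*7 = (-25/14 + 18/8)*7 = (-25*1/14 + 18*(⅛))*7 = (-25/14 + 9/4)*7 = (13/28)*7 = 13/4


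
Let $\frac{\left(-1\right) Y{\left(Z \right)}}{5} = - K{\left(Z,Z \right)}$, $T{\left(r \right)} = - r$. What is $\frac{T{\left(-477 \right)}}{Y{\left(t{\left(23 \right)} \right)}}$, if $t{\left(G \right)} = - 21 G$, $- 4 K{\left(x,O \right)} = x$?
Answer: $\frac{636}{805} \approx 0.79006$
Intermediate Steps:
$K{\left(x,O \right)} = - \frac{x}{4}$
$Y{\left(Z \right)} = - \frac{5 Z}{4}$ ($Y{\left(Z \right)} = - 5 \left(- \frac{\left(-1\right) Z}{4}\right) = - 5 \frac{Z}{4} = - \frac{5 Z}{4}$)
$\frac{T{\left(-477 \right)}}{Y{\left(t{\left(23 \right)} \right)}} = \frac{\left(-1\right) \left(-477\right)}{\left(- \frac{5}{4}\right) \left(\left(-21\right) 23\right)} = \frac{477}{\left(- \frac{5}{4}\right) \left(-483\right)} = \frac{477}{\frac{2415}{4}} = 477 \cdot \frac{4}{2415} = \frac{636}{805}$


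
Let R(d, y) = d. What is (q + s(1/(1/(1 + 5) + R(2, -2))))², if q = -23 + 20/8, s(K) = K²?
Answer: 47018449/114244 ≈ 411.56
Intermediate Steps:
q = -41/2 (q = -23 + 20*(⅛) = -23 + 5/2 = -41/2 ≈ -20.500)
(q + s(1/(1/(1 + 5) + R(2, -2))))² = (-41/2 + (1/(1/(1 + 5) + 2))²)² = (-41/2 + (1/(1/6 + 2))²)² = (-41/2 + (1/(⅙ + 2))²)² = (-41/2 + (1/(13/6))²)² = (-41/2 + (6/13)²)² = (-41/2 + 36/169)² = (-6857/338)² = 47018449/114244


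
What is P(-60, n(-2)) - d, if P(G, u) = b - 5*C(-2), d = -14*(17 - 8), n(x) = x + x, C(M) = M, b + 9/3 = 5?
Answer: 138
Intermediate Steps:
b = 2 (b = -3 + 5 = 2)
n(x) = 2*x
d = -126 (d = -14*9 = -126)
P(G, u) = 12 (P(G, u) = 2 - 5*(-2) = 2 + 10 = 12)
P(-60, n(-2)) - d = 12 - 1*(-126) = 12 + 126 = 138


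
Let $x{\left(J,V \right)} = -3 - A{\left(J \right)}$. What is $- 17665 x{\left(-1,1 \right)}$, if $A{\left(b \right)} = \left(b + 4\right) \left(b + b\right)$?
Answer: $-52995$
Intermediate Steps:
$A{\left(b \right)} = 2 b \left(4 + b\right)$ ($A{\left(b \right)} = \left(4 + b\right) 2 b = 2 b \left(4 + b\right)$)
$x{\left(J,V \right)} = -3 - 2 J \left(4 + J\right)$
$- 17665 x{\left(-1,1 \right)} = - 17665 \left(-3 - - 2 \left(4 - 1\right)\right) = - 17665 \left(-3 - \left(-2\right) 3\right) = - 17665 \left(-3 + 6\right) = \left(-17665\right) 3 = -52995$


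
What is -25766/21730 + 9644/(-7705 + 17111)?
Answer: -8197719/51098095 ≈ -0.16043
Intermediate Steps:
-25766/21730 + 9644/(-7705 + 17111) = -25766*1/21730 + 9644/9406 = -12883/10865 + 9644*(1/9406) = -12883/10865 + 4822/4703 = -8197719/51098095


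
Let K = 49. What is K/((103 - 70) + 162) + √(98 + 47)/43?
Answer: 49/195 + √145/43 ≈ 0.53132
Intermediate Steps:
K/((103 - 70) + 162) + √(98 + 47)/43 = 49/((103 - 70) + 162) + √(98 + 47)/43 = 49/(33 + 162) + √145*(1/43) = 49/195 + √145/43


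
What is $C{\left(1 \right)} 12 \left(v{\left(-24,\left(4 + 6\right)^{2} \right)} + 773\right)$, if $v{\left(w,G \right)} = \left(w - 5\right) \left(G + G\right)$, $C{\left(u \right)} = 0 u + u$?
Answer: $-60324$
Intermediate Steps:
$C{\left(u \right)} = u$ ($C{\left(u \right)} = 0 + u = u$)
$v{\left(w,G \right)} = 2 G \left(-5 + w\right)$ ($v{\left(w,G \right)} = \left(-5 + w\right) 2 G = 2 G \left(-5 + w\right)$)
$C{\left(1 \right)} 12 \left(v{\left(-24,\left(4 + 6\right)^{2} \right)} + 773\right) = 1 \cdot 12 \left(2 \left(4 + 6\right)^{2} \left(-5 - 24\right) + 773\right) = 12 \left(2 \cdot 10^{2} \left(-29\right) + 773\right) = 12 \left(2 \cdot 100 \left(-29\right) + 773\right) = 12 \left(-5800 + 773\right) = 12 \left(-5027\right) = -60324$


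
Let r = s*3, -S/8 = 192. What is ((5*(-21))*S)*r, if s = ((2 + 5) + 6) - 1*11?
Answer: 967680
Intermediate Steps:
S = -1536 (S = -8*192 = -1536)
s = 2 (s = (7 + 6) - 11 = 13 - 11 = 2)
r = 6 (r = 2*3 = 6)
((5*(-21))*S)*r = ((5*(-21))*(-1536))*6 = -105*(-1536)*6 = 161280*6 = 967680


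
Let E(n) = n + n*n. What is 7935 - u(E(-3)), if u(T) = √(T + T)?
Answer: 7935 - 2*√3 ≈ 7931.5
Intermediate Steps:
E(n) = n + n²
u(T) = √2*√T (u(T) = √(2*T) = √2*√T)
7935 - u(E(-3)) = 7935 - √2*√(-3*(1 - 3)) = 7935 - √2*√(-3*(-2)) = 7935 - √2*√6 = 7935 - 2*√3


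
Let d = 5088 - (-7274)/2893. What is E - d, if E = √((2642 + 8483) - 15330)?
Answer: -14726858/2893 + 29*I*√5 ≈ -5090.5 + 64.846*I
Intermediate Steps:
d = 14726858/2893 (d = 5088 - (-7274)/2893 = 5088 - 1*(-7274/2893) = 5088 + 7274/2893 = 14726858/2893 ≈ 5090.5)
E = 29*I*√5 (E = √(11125 - 15330) = √(-4205) = 29*I*√5 ≈ 64.846*I)
E - d = 29*I*√5 - 1*14726858/2893 = 29*I*√5 - 14726858/2893 = -14726858/2893 + 29*I*√5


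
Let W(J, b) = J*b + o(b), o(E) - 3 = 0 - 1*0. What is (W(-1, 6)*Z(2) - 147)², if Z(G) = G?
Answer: 23409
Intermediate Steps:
o(E) = 3 (o(E) = 3 + (0 - 1*0) = 3 + (0 + 0) = 3 + 0 = 3)
W(J, b) = 3 + J*b (W(J, b) = J*b + 3 = 3 + J*b)
(W(-1, 6)*Z(2) - 147)² = ((3 - 1*6)*2 - 147)² = ((3 - 6)*2 - 147)² = (-3*2 - 147)² = (-6 - 147)² = (-153)² = 23409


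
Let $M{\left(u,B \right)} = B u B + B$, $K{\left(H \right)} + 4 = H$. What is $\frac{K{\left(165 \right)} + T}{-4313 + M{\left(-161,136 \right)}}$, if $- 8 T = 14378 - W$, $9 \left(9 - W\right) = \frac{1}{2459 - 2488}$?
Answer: $\frac{853535}{1556621226} \approx 0.00054833$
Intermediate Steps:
$K{\left(H \right)} = -4 + H$
$W = \frac{2350}{261}$ ($W = 9 - \frac{1}{9 \left(2459 - 2488\right)} = 9 - \frac{1}{9 \left(-29\right)} = 9 - - \frac{1}{261} = 9 + \frac{1}{261} = \frac{2350}{261} \approx 9.0038$)
$M{\left(u,B \right)} = B + u B^{2}$ ($M{\left(u,B \right)} = u B^{2} + B = B + u B^{2}$)
$T = - \frac{937577}{522}$ ($T = - \frac{14378 - \frac{2350}{261}}{8} = \left(- \frac{1}{8}\right) \frac{3750308}{261} = - \frac{937577}{522} \approx -1796.1$)
$\frac{K{\left(165 \right)} + T}{-4313 + M{\left(-161,136 \right)}} = \frac{\left(-4 + 165\right) - \frac{937577}{522}}{-4313 + 136 \left(1 + 136 \left(-161\right)\right)} = \frac{161 - \frac{937577}{522}}{-4313 + 136 \left(1 - 21896\right)} = - \frac{853535}{522 \left(-4313 + 136 \left(-21895\right)\right)} = - \frac{853535}{522 \left(-4313 - 2977720\right)} = - \frac{853535}{522 \left(-2982033\right)} = \left(- \frac{853535}{522}\right) \left(- \frac{1}{2982033}\right) = \frac{853535}{1556621226}$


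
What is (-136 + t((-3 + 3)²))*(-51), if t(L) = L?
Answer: 6936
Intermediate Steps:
(-136 + t((-3 + 3)²))*(-51) = (-136 + (-3 + 3)²)*(-51) = (-136 + 0²)*(-51) = (-136 + 0)*(-51) = -136*(-51) = 6936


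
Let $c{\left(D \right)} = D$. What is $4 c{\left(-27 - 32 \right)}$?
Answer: $-236$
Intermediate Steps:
$4 c{\left(-27 - 32 \right)} = 4 \left(-27 - 32\right) = 4 \left(-59\right) = -236$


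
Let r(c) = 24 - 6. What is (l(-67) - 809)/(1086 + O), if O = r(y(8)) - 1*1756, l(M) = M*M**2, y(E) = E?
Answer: 75393/163 ≈ 462.53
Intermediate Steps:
l(M) = M**3
r(c) = 18
O = -1738 (O = 18 - 1*1756 = 18 - 1756 = -1738)
(l(-67) - 809)/(1086 + O) = ((-67)**3 - 809)/(1086 - 1738) = (-300763 - 809)/(-652) = -301572*(-1/652) = 75393/163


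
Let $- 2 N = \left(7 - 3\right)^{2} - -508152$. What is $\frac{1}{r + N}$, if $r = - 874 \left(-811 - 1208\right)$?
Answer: $\frac{1}{1510522} \approx 6.6202 \cdot 10^{-7}$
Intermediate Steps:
$r = 1764606$ ($r = \left(-874\right) \left(-2019\right) = 1764606$)
$N = -254084$ ($N = - \frac{\left(7 - 3\right)^{2} - -508152}{2} = - \frac{4^{2} + 508152}{2} = - \frac{16 + 508152}{2} = \left(- \frac{1}{2}\right) 508168 = -254084$)
$\frac{1}{r + N} = \frac{1}{1764606 - 254084} = \frac{1}{1510522}$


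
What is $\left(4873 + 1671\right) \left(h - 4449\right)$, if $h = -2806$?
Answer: $-47476720$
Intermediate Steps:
$\left(4873 + 1671\right) \left(h - 4449\right) = \left(4873 + 1671\right) \left(-2806 - 4449\right) = 6544 \left(-7255\right) = -47476720$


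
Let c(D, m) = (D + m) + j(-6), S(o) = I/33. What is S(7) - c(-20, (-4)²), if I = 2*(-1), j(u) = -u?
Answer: -68/33 ≈ -2.0606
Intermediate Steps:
I = -2
S(o) = -2/33
c(D, m) = 6 + D + m (c(D, m) = (D + m) - 1*(-6) = (D + m) + 6 = 6 + D + m)
S(7) - c(-20, (-4)²) = -2/33 - (6 - 20 + (-4)²) = -2/33 - (6 - 20 + 16) = -2/33 - 1*2 = -2/33 - 2 = -68/33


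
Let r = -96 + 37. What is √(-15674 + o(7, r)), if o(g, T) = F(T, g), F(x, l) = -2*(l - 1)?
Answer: I*√15686 ≈ 125.24*I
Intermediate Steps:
r = -59
F(x, l) = 2 - 2*l (F(x, l) = -2*(-1 + l) = 2 - 2*l)
o(g, T) = 2 - 2*g
√(-15674 + o(7, r)) = √(-15674 + (2 - 2*7)) = √(-15674 + (2 - 14)) = √(-15674 - 12) = √(-15686) = I*√15686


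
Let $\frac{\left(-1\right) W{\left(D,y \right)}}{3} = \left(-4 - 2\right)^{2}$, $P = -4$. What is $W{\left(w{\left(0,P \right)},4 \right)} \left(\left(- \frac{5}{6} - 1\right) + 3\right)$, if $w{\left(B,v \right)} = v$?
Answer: $-126$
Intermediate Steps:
$W{\left(D,y \right)} = -108$ ($W{\left(D,y \right)} = - 3 \left(-4 - 2\right)^{2} = - 3 \left(-6\right)^{2} = \left(-3\right) 36 = -108$)
$W{\left(w{\left(0,P \right)},4 \right)} \left(\left(- \frac{5}{6} - 1\right) + 3\right) = - 108 \left(\left(- \frac{5}{6} - 1\right) + 3\right) = - 108 \left(- \frac{11}{6} + 3\right) = \left(-108\right) \frac{7}{6} = -126$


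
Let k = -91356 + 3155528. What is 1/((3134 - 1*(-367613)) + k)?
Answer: 1/3434919 ≈ 2.9113e-7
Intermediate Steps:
k = 3064172
1/((3134 - 1*(-367613)) + k) = 1/((3134 - 1*(-367613)) + 3064172) = 1/((3134 + 367613) + 3064172) = 1/(370747 + 3064172) = 1/3434919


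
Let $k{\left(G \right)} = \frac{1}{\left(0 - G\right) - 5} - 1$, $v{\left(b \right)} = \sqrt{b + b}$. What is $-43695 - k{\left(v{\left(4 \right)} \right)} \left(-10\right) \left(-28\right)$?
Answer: $- \frac{736655}{17} - \frac{560 \sqrt{2}}{17} \approx -43379.0$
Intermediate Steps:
$v{\left(b \right)} = \sqrt{2} \sqrt{b}$ ($v{\left(b \right)} = \sqrt{2 b} = \sqrt{2} \sqrt{b}$)
$k{\left(G \right)} = -1 + \frac{1}{-5 - G}$ ($k{\left(G \right)} = \frac{1}{- G - 5} - 1 = \frac{1}{-5 - G} - 1 = -1 + \frac{1}{-5 - G}$)
$-43695 - k{\left(v{\left(4 \right)} \right)} \left(-10\right) \left(-28\right) = -43695 - \frac{-6 - \sqrt{2} \sqrt{4}}{5 + \sqrt{2} \sqrt{4}} \left(-10\right) \left(-28\right) = -43695 - \frac{-6 - \sqrt{2} \cdot 2}{5 + \sqrt{2} \cdot 2} \left(-10\right) \left(-28\right) = -43695 - \frac{-6 - 2 \sqrt{2}}{5 + 2 \sqrt{2}} \left(-10\right) \left(-28\right) = -43695 - - \frac{10 \left(-6 - 2 \sqrt{2}\right)}{5 + 2 \sqrt{2}} \left(-28\right) = -43695 - \frac{280 \left(-6 - 2 \sqrt{2}\right)}{5 + 2 \sqrt{2}}$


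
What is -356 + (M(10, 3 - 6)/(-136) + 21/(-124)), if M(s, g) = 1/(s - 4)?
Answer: -9009691/25296 ≈ -356.17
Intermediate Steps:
M(s, g) = 1/(-4 + s)
-356 + (M(10, 3 - 6)/(-136) + 21/(-124)) = -356 + (1/((-4 + 10)*(-136)) + 21/(-124)) = -356 + (-1/136/6 + 21*(-1/124)) = -356 + ((⅙)*(-1/136) - 21/124) = -356 + (-1/816 - 21/124) = -356 - 4315/25296 = -9009691/25296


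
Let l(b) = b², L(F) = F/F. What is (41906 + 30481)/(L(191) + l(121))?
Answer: 72387/14642 ≈ 4.9438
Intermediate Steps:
L(F) = 1
(41906 + 30481)/(L(191) + l(121)) = (41906 + 30481)/(1 + 121²) = 72387/(1 + 14641) = 72387/14642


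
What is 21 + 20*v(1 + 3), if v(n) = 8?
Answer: 181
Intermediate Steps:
21 + 20*v(1 + 3) = 21 + 20*8 = 21 + 160 = 181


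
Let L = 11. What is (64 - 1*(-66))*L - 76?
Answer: 1354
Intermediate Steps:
(64 - 1*(-66))*L - 76 = (64 - 1*(-66))*11 - 76 = (64 + 66)*11 - 76 = 130*11 - 76 = 1430 - 76 = 1354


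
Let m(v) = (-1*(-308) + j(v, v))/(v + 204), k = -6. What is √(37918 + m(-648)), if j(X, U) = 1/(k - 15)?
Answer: √91567109935/1554 ≈ 194.72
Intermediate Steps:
j(X, U) = -1/21 (j(X, U) = 1/(-6 - 15) = 1/(-21) = -1/21)
m(v) = 6467/(21*(204 + v)) (m(v) = (-1*(-308) - 1/21)/(v + 204) = (308 - 1/21)/(204 + v) = 6467/(21*(204 + v)))
√(37918 + m(-648)) = √(37918 + 6467/(21*(204 - 648))) = √(37918 + (6467/21)/(-444)) = √(37918 + (6467/21)*(-1/444)) = √(37918 - 6467/9324) = √(353540965/9324) = √91567109935/1554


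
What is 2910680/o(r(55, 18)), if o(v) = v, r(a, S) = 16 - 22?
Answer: -1455340/3 ≈ -4.8511e+5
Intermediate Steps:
r(a, S) = -6
2910680/o(r(55, 18)) = 2910680/(-6) = 2910680*(-1/6) = -1455340/3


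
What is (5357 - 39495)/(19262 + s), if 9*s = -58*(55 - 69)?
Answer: -153621/87085 ≈ -1.7640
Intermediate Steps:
s = 812/9 (s = (-58*(55 - 69))/9 = (-58*(-14))/9 = (1/9)*812 = 812/9 ≈ 90.222)
(5357 - 39495)/(19262 + s) = (5357 - 39495)/(19262 + 812/9) = -34138/174170/9 = -34138*9/174170 = -153621/87085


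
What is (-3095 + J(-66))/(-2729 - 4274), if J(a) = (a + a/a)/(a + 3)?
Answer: 194920/441189 ≈ 0.44181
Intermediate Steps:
J(a) = (1 + a)/(3 + a) (J(a) = (a + 1)/(3 + a) = (1 + a)/(3 + a))
(-3095 + J(-66))/(-2729 - 4274) = (-3095 + (1 - 66)/(3 - 66))/(-2729 - 4274) = (-3095 - 65/(-63))/(-7003) = (-3095 - 1/63*(-65))*(-1/7003) = (-3095 + 65/63)*(-1/7003) = -194920/63*(-1/7003) = 194920/441189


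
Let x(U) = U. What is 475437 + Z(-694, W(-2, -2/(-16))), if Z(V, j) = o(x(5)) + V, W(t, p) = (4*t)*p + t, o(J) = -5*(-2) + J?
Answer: 474758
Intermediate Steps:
o(J) = 10 + J
W(t, p) = t + 4*p*t (W(t, p) = 4*p*t + t = t + 4*p*t)
Z(V, j) = 15 + V (Z(V, j) = (10 + 5) + V = 15 + V)
475437 + Z(-694, W(-2, -2/(-16))) = 475437 + (15 - 694) = 475437 - 679 = 474758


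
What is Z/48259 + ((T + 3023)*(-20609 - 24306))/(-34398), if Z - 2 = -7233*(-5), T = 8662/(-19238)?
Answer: 269364096021196/68237888187 ≈ 3947.4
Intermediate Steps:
T = -4331/9619 (T = 8662*(-1/19238) = -4331/9619 ≈ -0.45025)
Z = 36167 (Z = 2 - 7233*(-5) = 2 + 36165 = 36167)
Z/48259 + ((T + 3023)*(-20609 - 24306))/(-34398) = 36167/48259 + ((-4331/9619 + 3023)*(-20609 - 24306))/(-34398) = 36167*(1/48259) + ((29073906/9619)*(-44915))*(-1/34398) = 36167/48259 - 1305854487990/9619*(-1/34398) = 36167/48259 + 5580574735/1413993 = 269364096021196/68237888187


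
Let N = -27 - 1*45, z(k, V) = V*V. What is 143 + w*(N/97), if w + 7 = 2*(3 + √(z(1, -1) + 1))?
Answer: 13943/97 - 144*√2/97 ≈ 141.64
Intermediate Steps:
z(k, V) = V²
w = -1 + 2*√2 (w = -7 + 2*(3 + √((-1)² + 1)) = -7 + 2*(3 + √(1 + 1)) = -7 + 2*(3 + √2) = -7 + (6 + 2*√2) = -1 + 2*√2 ≈ 1.8284)
N = -72 (N = -27 - 45 = -72)
143 + w*(N/97) = 143 + (-1 + 2*√2)*(-72/97) = 143 + (72/97 - 144*√2/97) = 13943/97 - 144*√2/97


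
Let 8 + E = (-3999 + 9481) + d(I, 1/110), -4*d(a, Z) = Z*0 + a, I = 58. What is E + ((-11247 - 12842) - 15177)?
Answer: -67613/2 ≈ -33807.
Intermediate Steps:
d(a, Z) = -a/4 (d(a, Z) = -(Z*0 + a)/4 = -(0 + a)/4 = -a/4)
E = 10919/2 (E = -8 + ((-3999 + 9481) - ¼*58) = -8 + (5482 - 29/2) = -8 + 10935/2 = 10919/2 ≈ 5459.5)
E + ((-11247 - 12842) - 15177) = 10919/2 + ((-11247 - 12842) - 15177) = 10919/2 + (-24089 - 15177) = 10919/2 - 39266 = -67613/2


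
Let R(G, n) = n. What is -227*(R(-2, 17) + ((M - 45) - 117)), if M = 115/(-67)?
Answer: 2231410/67 ≈ 33305.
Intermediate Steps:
M = -115/67 (M = 115*(-1/67) = -115/67 ≈ -1.7164)
-227*(R(-2, 17) + ((M - 45) - 117)) = -227*(17 + ((-115/67 - 45) - 117)) = -227*(17 + (-3130/67 - 117)) = -227*(17 - 10969/67) = -227*(-9830/67) = 2231410/67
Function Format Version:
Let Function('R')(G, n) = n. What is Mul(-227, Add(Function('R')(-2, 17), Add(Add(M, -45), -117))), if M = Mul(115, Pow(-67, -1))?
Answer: Rational(2231410, 67) ≈ 33305.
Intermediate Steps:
M = Rational(-115, 67) (M = Mul(115, Rational(-1, 67)) = Rational(-115, 67) ≈ -1.7164)
Mul(-227, Add(Function('R')(-2, 17), Add(Add(M, -45), -117))) = Mul(-227, Add(17, Add(Add(Rational(-115, 67), -45), -117))) = Mul(-227, Add(17, Add(Rational(-3130, 67), -117))) = Mul(-227, Add(17, Rational(-10969, 67))) = Mul(-227, Rational(-9830, 67)) = Rational(2231410, 67)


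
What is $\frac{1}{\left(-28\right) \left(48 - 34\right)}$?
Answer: $- \frac{1}{392} \approx -0.002551$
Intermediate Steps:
$\frac{1}{\left(-28\right) \left(48 - 34\right)} = \frac{1}{\left(-28\right) 14} = \frac{1}{-392} = - \frac{1}{392}$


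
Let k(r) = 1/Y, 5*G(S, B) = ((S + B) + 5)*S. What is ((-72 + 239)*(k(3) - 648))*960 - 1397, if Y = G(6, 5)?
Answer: -103880407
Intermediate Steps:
G(S, B) = S*(5 + B + S)/5 (G(S, B) = (((S + B) + 5)*S)/5 = (((B + S) + 5)*S)/5 = ((5 + B + S)*S)/5 = (S*(5 + B + S))/5 = S*(5 + B + S)/5)
Y = 96/5 (Y = (⅕)*6*(5 + 5 + 6) = (⅕)*6*16 = 96/5 ≈ 19.200)
k(r) = 5/96 (k(r) = 1/(96/5) = 5/96)
((-72 + 239)*(k(3) - 648))*960 - 1397 = ((-72 + 239)*(5/96 - 648))*960 - 1397 = (167*(-62203/96))*960 - 1397 = -10387901/96*960 - 1397 = -103879010 - 1397 = -103880407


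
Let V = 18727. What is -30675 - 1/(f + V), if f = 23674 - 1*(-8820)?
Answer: -1571204176/51221 ≈ -30675.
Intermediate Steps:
f = 32494 (f = 23674 + 8820 = 32494)
-30675 - 1/(f + V) = -30675 - 1/(32494 + 18727) = -30675 - 1/51221 = -1571204176/51221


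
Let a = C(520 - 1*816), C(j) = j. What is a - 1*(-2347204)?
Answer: 2346908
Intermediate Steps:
a = -296 (a = 520 - 1*816 = 520 - 816 = -296)
a - 1*(-2347204) = -296 - 1*(-2347204) = -296 + 2347204 = 2346908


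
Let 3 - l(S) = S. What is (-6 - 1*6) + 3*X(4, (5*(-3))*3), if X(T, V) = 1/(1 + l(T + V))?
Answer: -179/15 ≈ -11.933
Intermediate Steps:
l(S) = 3 - S
X(T, V) = 1/(4 - T - V) (X(T, V) = 1/(1 + (3 - (T + V))) = 1/(1 + (3 + (-T - V))) = 1/(1 + (3 - T - V)) = 1/(4 - T - V))
(-6 - 1*6) + 3*X(4, (5*(-3))*3) = (-6 - 1*6) + 3*(-1/(-4 + 4 + (5*(-3))*3)) = (-6 - 6) + 3*(-1/(-4 + 4 - 15*3)) = -12 + 3*(-1/(-4 + 4 - 45)) = -12 + 3*(-1/(-45)) = -12 + 3*(-1*(-1/45)) = -12 + 3*(1/45) = -12 + 1/15 = -179/15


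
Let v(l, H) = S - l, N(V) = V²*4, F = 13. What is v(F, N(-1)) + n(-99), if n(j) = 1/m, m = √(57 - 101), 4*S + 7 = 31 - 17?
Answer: -45/4 - I*√11/22 ≈ -11.25 - 0.15076*I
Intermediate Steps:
S = 7/4 (S = -7/4 + (31 - 17)/4 = -7/4 + (¼)*14 = -7/4 + 7/2 = 7/4 ≈ 1.7500)
N(V) = 4*V²
m = 2*I*√11 (m = √(-44) = 2*I*√11 ≈ 6.6332*I)
v(l, H) = 7/4 - l
n(j) = -I*√11/22 (n(j) = 1/(2*I*√11) = -I*√11/22)
v(F, N(-1)) + n(-99) = (7/4 - 1*13) - I*√11/22 = (7/4 - 13) - I*√11/22 = -45/4 - I*√11/22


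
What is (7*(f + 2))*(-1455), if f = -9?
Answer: 71295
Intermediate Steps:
(7*(f + 2))*(-1455) = (7*(-9 + 2))*(-1455) = (7*(-7))*(-1455) = -49*(-1455) = 71295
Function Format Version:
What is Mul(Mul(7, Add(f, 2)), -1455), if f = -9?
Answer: 71295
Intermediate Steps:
Mul(Mul(7, Add(f, 2)), -1455) = Mul(Mul(7, Add(-9, 2)), -1455) = Mul(Mul(7, -7), -1455) = Mul(-49, -1455) = 71295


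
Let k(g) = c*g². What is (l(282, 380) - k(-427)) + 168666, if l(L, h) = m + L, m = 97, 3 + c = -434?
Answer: 79846818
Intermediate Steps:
c = -437 (c = -3 - 434 = -437)
k(g) = -437*g²
l(L, h) = 97 + L
(l(282, 380) - k(-427)) + 168666 = ((97 + 282) - (-437)*(-427)²) + 168666 = (379 - (-437)*182329) + 168666 = (379 - 1*(-79677773)) + 168666 = (379 + 79677773) + 168666 = 79678152 + 168666 = 79846818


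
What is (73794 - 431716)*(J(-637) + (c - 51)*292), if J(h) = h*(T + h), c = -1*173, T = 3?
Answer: -121138700900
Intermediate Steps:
c = -173
J(h) = h*(3 + h)
(73794 - 431716)*(J(-637) + (c - 51)*292) = (73794 - 431716)*(-637*(3 - 637) + (-173 - 51)*292) = -357922*(-637*(-634) - 224*292) = -357922*(403858 - 65408) = -357922*338450 = -121138700900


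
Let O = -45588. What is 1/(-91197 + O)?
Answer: -1/136785 ≈ -7.3107e-6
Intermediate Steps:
1/(-91197 + O) = 1/(-91197 - 45588) = 1/(-136785) = -1/136785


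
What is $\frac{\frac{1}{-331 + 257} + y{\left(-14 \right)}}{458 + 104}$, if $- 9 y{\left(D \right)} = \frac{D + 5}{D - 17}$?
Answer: $- \frac{105}{1289228} \approx -8.1444 \cdot 10^{-5}$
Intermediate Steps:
$y{\left(D \right)} = - \frac{5 + D}{9 \left(-17 + D\right)}$ ($y{\left(D \right)} = - \frac{\left(D + 5\right) \frac{1}{D - 17}}{9} = - \frac{\left(5 + D\right) \frac{1}{-17 + D}}{9} = - \frac{\frac{1}{-17 + D} \left(5 + D\right)}{9} = - \frac{5 + D}{9 \left(-17 + D\right)}$)
$\frac{\frac{1}{-331 + 257} + y{\left(-14 \right)}}{458 + 104} = \frac{\frac{1}{-331 + 257} + \frac{-5 - -14}{9 \left(-17 - 14\right)}}{458 + 104} = \frac{\frac{1}{-74} + \frac{-5 + 14}{9 \left(-31\right)}}{562} = \left(- \frac{1}{74} + \frac{1}{9} \left(- \frac{1}{31}\right) 9\right) \frac{1}{562} = \left(- \frac{1}{74} - \frac{1}{31}\right) \frac{1}{562} = \left(- \frac{105}{2294}\right) \frac{1}{562} = - \frac{105}{1289228}$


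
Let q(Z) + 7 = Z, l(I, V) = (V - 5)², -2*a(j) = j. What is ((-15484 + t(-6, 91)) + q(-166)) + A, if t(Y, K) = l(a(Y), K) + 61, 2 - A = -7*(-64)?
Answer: -8646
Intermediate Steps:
a(j) = -j/2
A = -446 (A = 2 - (-7)*(-64) = 2 - 1*448 = 2 - 448 = -446)
l(I, V) = (-5 + V)²
q(Z) = -7 + Z
t(Y, K) = 61 + (-5 + K)² (t(Y, K) = (-5 + K)² + 61 = 61 + (-5 + K)²)
((-15484 + t(-6, 91)) + q(-166)) + A = ((-15484 + (61 + (-5 + 91)²)) + (-7 - 166)) - 446 = ((-15484 + (61 + 86²)) - 173) - 446 = ((-15484 + (61 + 7396)) - 173) - 446 = ((-15484 + 7457) - 173) - 446 = (-8027 - 173) - 446 = -8200 - 446 = -8646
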